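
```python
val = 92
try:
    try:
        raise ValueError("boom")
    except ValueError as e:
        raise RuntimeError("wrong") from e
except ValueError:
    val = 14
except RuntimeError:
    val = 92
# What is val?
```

Step-by-step execution trace:
1. Inner try raises ValueError; inner `except ValueError as e` catches it.
2. `raise RuntimeError(...) from e` raises RuntimeError (ValueError is attached as __cause__, but only RuntimeError is active).
3. Outer `except ValueError` does not match RuntimeError; skipped.
4. Outer `except RuntimeError` matches → val = 92.
Result: 92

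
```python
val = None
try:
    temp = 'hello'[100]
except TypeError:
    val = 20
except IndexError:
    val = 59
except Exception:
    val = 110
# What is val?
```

Step-by-step execution trace:
1. `temp = 'hello'[100]` raises IndexError.
2. `except TypeError` does not match IndexError; skipped.
3. `except IndexError` matches → val = 59.
4. Remaining except clauses are skipped.
Result: 59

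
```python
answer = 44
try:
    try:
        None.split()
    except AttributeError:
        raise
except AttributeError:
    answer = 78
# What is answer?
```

Step-by-step execution trace:
1. Inner try: `None.split()` raises AttributeError.
2. Inner `except AttributeError` matches; bare `raise` re-raises the same AttributeError.
3. Outer `except AttributeError` matches → answer = 78.
Result: 78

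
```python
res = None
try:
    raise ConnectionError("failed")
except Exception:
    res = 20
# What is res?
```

Step-by-step execution trace:
1. `raise ConnectionError(...)` raises ConnectionError.
2. `except Exception` matches (ConnectionError is a subclass of Exception) → res = 20.
Result: 20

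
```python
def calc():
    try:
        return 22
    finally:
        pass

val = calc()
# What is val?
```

Step-by-step execution trace:
1. `calc()` enters try: `return 22` sets pending return value 22.
2. Before returning, `finally: pass` runs (no effect).
3. calc() returns 22 → val = 22.
Result: 22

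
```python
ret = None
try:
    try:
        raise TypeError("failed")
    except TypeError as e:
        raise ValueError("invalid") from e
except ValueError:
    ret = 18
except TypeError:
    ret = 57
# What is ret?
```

Step-by-step execution trace:
1. Inner try raises TypeError; inner `except TypeError as e` catches it.
2. `raise ValueError(...) from e` raises ValueError (TypeError is attached as __cause__, but only ValueError is active).
3. Outer `except ValueError` matches → ret = 18.
4. `except TypeError` is not reached.
Result: 18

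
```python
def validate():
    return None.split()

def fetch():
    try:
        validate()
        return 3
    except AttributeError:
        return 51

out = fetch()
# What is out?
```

Step-by-step execution trace:
1. `fetch()` calls `validate()`.
2. `validate()` evaluates `None.split()`, which raises AttributeError; it propagates to the caller.
3. `return 3` is not reached.
4. `except AttributeError` in fetch matches → returns 51.
5. out = 51.
Result: 51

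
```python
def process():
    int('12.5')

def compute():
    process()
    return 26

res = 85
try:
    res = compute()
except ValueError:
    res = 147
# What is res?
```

Step-by-step execution trace:
1. res starts at 85.
2. try: `compute()` calls `process()`.
3. `process()` evaluates `int('12.5')`, which raises ValueError; it propagates through compute (uncaught).
4. `return 26` in compute is not reached; the assignment to res does not complete.
5. `except ValueError` matches → res = 147.
Result: 147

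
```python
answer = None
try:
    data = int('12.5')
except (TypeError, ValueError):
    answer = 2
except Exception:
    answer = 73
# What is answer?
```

Step-by-step execution trace:
1. `data = int('12.5')` raises ValueError.
2. `except (TypeError, ValueError)` matches (ValueError is in the tuple) → answer = 2.
3. `except Exception` is not reached.
Result: 2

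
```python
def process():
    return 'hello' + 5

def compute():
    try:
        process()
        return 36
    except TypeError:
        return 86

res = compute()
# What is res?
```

Step-by-step execution trace:
1. `compute()` calls `process()`.
2. `process()` evaluates `'hello' + 5`, which raises TypeError; it propagates to the caller.
3. `return 36` is not reached.
4. `except TypeError` in compute matches → returns 86.
5. res = 86.
Result: 86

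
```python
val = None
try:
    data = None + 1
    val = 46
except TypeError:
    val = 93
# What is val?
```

Step-by-step execution trace:
1. `data = None + 1` raises TypeError.
2. `val = 46` is not reached.
3. `except TypeError` matches → val = 93.
Result: 93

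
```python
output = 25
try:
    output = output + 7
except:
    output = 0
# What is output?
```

Step-by-step execution trace:
1. output starts at 25.
2. try: `output = output + 7` → output = 32. No exception raised.
3. `except` is skipped.
Result: 32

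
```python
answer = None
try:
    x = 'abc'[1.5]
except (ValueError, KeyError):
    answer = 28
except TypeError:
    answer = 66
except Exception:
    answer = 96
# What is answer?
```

Step-by-step execution trace:
1. `x = 'abc'[1.5]` raises TypeError.
2. `except (ValueError, KeyError)` does not match TypeError; skipped.
3. `except TypeError` matches (exact type match) → answer = 66.
4. `except Exception` is not reached.
Result: 66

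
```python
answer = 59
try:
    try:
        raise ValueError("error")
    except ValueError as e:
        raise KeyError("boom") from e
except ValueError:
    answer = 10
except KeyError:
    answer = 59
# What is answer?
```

Step-by-step execution trace:
1. Inner try raises ValueError; inner `except ValueError as e` catches it.
2. `raise KeyError(...) from e` raises KeyError (ValueError is attached as __cause__, but only KeyError is active).
3. Outer `except ValueError` does not match KeyError; skipped.
4. Outer `except KeyError` matches → answer = 59.
Result: 59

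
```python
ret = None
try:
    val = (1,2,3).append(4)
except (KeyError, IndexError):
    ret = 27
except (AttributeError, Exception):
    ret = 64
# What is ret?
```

Step-by-step execution trace:
1. `val = (1,2,3).append(4)` raises AttributeError.
2. `except (KeyError, IndexError)` does not match AttributeError; skipped.
3. `except (AttributeError, Exception)` matches (AttributeError is in the tuple) → ret = 64.
Result: 64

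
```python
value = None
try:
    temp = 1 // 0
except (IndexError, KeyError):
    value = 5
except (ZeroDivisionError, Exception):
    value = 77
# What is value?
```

Step-by-step execution trace:
1. `temp = 1 // 0` raises ZeroDivisionError.
2. `except (IndexError, KeyError)` does not match ZeroDivisionError; skipped.
3. `except (ZeroDivisionError, Exception)` matches (ZeroDivisionError is in the tuple) → value = 77.
Result: 77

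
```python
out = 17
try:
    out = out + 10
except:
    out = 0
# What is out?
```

Step-by-step execution trace:
1. out starts at 17.
2. try: `out = out + 10` → out = 27. No exception raised.
3. `except` is skipped.
Result: 27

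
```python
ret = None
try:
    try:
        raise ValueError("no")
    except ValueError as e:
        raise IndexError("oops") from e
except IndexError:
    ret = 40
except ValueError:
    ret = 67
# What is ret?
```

Step-by-step execution trace:
1. Inner try raises ValueError; inner `except ValueError as e` catches it.
2. `raise IndexError(...) from e` raises IndexError (ValueError is attached as __cause__, but only IndexError is active).
3. Outer `except IndexError` matches → ret = 40.
4. `except ValueError` is not reached.
Result: 40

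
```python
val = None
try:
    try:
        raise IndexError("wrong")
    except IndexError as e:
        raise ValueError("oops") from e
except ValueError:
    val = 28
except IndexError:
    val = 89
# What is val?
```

Step-by-step execution trace:
1. Inner try raises IndexError; inner `except IndexError as e` catches it.
2. `raise ValueError(...) from e` raises ValueError (IndexError is attached as __cause__, but only ValueError is active).
3. Outer `except ValueError` matches → val = 28.
4. `except IndexError` is not reached.
Result: 28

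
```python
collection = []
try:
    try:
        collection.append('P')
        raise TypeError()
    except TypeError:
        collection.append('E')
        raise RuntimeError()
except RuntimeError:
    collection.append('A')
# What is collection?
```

Step-by-step execution trace:
1. Inner try: `collection.append('P')` → collection = ['P'].
2. `raise TypeError()` raises TypeError.
3. Inner `except TypeError` matches → `collection.append('E')` → collection = ['P', 'E'].
4. `raise RuntimeError()` raises RuntimeError; propagates to outer try.
5. Outer `except RuntimeError` matches → `collection.append('A')` → collection = ['P', 'E', 'A'].
Result: ['P', 'E', 'A']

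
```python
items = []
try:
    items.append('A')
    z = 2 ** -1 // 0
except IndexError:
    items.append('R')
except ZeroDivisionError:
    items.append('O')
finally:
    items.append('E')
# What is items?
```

Step-by-step execution trace:
1. try: `items.append('A')` → items = ['A'].
2. `z = 2 ** -1 // 0` raises ZeroDivisionError.
3. `except IndexError` does not match ZeroDivisionError; skipped.
4. `except ZeroDivisionError` matches → `items.append('O')` → items = ['A', 'O'].
5. finally always runs: `items.append('E')` → items = ['A', 'O', 'E'].
Result: ['A', 'O', 'E']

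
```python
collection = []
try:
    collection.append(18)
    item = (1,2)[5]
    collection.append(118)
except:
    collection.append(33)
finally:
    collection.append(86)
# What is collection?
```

Step-by-step execution trace:
1. try: `collection.append(18)` → collection = [18].
2. `item = (1,2)[5]` raises IndexError; `collection.append(118)` is not reached.
3. bare `except` matches → `collection.append(33)` → collection = [18, 33].
4. finally always runs: `collection.append(86)` → collection = [18, 33, 86].
Result: [18, 33, 86]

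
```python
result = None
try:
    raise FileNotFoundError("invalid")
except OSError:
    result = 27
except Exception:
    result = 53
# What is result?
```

Step-by-step execution trace:
1. `raise FileNotFoundError(...)` raises FileNotFoundError.
2. `except OSError` matches (FileNotFoundError is a subclass of OSError) → result = 27.
3. `except Exception` is not reached.
Result: 27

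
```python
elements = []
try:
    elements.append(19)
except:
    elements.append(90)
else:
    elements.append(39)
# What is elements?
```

Step-by-step execution trace:
1. try: `elements.append(19)` → elements = [19]. No exception raised.
2. `except` is skipped.
3. `else` runs (try completed without exception): `elements.append(39)` → elements = [19, 39].
Result: [19, 39]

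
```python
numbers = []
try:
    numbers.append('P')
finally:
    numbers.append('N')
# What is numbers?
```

Step-by-step execution trace:
1. try: `numbers.append('P')` → numbers = ['P'].
2. The try body completes without raising.
3. finally always runs: `numbers.append('N')` → numbers = ['P', 'N'].
Result: ['P', 'N']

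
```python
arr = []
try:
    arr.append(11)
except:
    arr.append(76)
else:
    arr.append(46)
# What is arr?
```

Step-by-step execution trace:
1. try: `arr.append(11)` → arr = [11]. No exception raised.
2. `except` is skipped.
3. `else` runs (try completed without exception): `arr.append(46)` → arr = [11, 46].
Result: [11, 46]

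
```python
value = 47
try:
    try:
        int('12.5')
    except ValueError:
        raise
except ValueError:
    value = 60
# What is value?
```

Step-by-step execution trace:
1. Inner try: `int('12.5')` raises ValueError.
2. Inner `except ValueError` matches; bare `raise` re-raises the same ValueError.
3. Outer `except ValueError` matches → value = 60.
Result: 60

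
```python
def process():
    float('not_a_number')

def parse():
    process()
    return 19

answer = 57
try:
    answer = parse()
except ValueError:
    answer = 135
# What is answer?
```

Step-by-step execution trace:
1. answer starts at 57.
2. try: `parse()` calls `process()`.
3. `process()` evaluates `float('not_a_number')`, which raises ValueError; it propagates through parse (uncaught).
4. `return 19` in parse is not reached; the assignment to answer does not complete.
5. `except ValueError` matches → answer = 135.
Result: 135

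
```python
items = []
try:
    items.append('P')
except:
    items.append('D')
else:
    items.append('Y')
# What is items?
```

Step-by-step execution trace:
1. try: `items.append('P')` → items = ['P']. No exception raised.
2. `except` is skipped.
3. `else` runs (try completed without exception): `items.append('Y')` → items = ['P', 'Y'].
Result: ['P', 'Y']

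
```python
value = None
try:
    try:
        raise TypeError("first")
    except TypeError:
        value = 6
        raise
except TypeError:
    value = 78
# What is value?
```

Step-by-step execution trace:
1. Inner try: `raise TypeError("first")` raises TypeError.
2. Inner `except TypeError` matches → value = 6.
3. bare `raise` re-raises the same TypeError.
4. Outer `except TypeError` matches → value = 78.
Result: 78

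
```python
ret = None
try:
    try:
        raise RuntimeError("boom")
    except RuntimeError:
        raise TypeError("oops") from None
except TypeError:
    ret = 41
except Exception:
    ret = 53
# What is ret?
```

Step-by-step execution trace:
1. Inner try raises RuntimeError; inner `except RuntimeError` catches it.
2. `raise TypeError(...) from None` raises TypeError (from None suppresses __context__, but the active exception is still TypeError).
3. Outer `except TypeError` matches → ret = 41.
4. `except Exception` is not reached.
Result: 41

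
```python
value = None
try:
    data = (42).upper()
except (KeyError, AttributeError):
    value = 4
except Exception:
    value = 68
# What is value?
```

Step-by-step execution trace:
1. `data = (42).upper()` raises AttributeError.
2. `except (KeyError, AttributeError)` matches (AttributeError is in the tuple) → value = 4.
3. `except Exception` is not reached.
Result: 4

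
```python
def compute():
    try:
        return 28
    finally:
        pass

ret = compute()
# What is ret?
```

Step-by-step execution trace:
1. `compute()` enters try: `return 28` sets pending return value 28.
2. Before returning, `finally: pass` runs (no effect).
3. compute() returns 28 → ret = 28.
Result: 28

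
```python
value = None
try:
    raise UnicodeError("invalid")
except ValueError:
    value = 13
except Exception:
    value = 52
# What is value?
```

Step-by-step execution trace:
1. `raise UnicodeError(...)` raises UnicodeError.
2. `except ValueError` matches (UnicodeError is a subclass of ValueError) → value = 13.
3. `except Exception` is not reached.
Result: 13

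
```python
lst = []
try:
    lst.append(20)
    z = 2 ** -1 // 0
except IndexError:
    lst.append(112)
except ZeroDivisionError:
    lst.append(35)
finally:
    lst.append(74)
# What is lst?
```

Step-by-step execution trace:
1. try: `lst.append(20)` → lst = [20].
2. `z = 2 ** -1 // 0` raises ZeroDivisionError.
3. `except IndexError` does not match ZeroDivisionError; skipped.
4. `except ZeroDivisionError` matches → `lst.append(35)` → lst = [20, 35].
5. finally always runs: `lst.append(74)` → lst = [20, 35, 74].
Result: [20, 35, 74]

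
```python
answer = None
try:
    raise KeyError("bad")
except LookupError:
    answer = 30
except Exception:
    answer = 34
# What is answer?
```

Step-by-step execution trace:
1. `raise KeyError(...)` raises KeyError.
2. `except LookupError` matches (KeyError is a subclass of LookupError) → answer = 30.
3. `except Exception` is not reached.
Result: 30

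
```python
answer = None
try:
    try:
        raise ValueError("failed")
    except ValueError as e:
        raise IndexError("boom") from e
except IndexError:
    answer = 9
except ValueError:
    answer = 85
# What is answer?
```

Step-by-step execution trace:
1. Inner try raises ValueError; inner `except ValueError as e` catches it.
2. `raise IndexError(...) from e` raises IndexError (ValueError is attached as __cause__, but only IndexError is active).
3. Outer `except IndexError` matches → answer = 9.
4. `except ValueError` is not reached.
Result: 9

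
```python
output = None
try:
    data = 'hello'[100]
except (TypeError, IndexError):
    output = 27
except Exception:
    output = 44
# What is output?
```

Step-by-step execution trace:
1. `data = 'hello'[100]` raises IndexError.
2. `except (TypeError, IndexError)` matches (IndexError is in the tuple) → output = 27.
3. `except Exception` is not reached.
Result: 27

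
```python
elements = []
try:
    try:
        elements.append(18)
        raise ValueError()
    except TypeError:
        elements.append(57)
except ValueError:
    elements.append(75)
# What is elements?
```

Step-by-step execution trace:
1. Inner try: `elements.append(18)` → elements = [18].
2. `raise ValueError()` raises ValueError.
3. Inner `except TypeError` does not match ValueError; exception propagates to outer try.
4. Outer `except ValueError` matches → `elements.append(75)` → elements = [18, 75].
Result: [18, 75]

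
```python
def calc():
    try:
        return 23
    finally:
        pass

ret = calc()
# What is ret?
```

Step-by-step execution trace:
1. `calc()` enters try: `return 23` sets pending return value 23.
2. Before returning, `finally: pass` runs (no effect).
3. calc() returns 23 → ret = 23.
Result: 23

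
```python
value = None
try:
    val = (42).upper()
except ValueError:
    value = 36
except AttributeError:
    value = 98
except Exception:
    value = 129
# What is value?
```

Step-by-step execution trace:
1. `val = (42).upper()` raises AttributeError.
2. `except ValueError` does not match AttributeError; skipped.
3. `except AttributeError` matches → value = 98.
4. Remaining except clauses are skipped.
Result: 98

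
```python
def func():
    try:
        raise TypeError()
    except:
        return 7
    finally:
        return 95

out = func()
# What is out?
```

Step-by-step execution trace:
1. `func()` enters try: `raise TypeError()` raises TypeError.
2. bare `except` matches → `return 7` sets pending return value 7.
3. Before returning, `finally: return 95` runs and overrides the pending return.
4. func() returns 95 → out = 95.
Result: 95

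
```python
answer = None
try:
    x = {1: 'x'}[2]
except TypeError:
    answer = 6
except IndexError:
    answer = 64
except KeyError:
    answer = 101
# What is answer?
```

Step-by-step execution trace:
1. `x = {1: 'x'}[2]` raises KeyError.
2. `except TypeError` does not match KeyError; skipped.
3. `except IndexError` does not match KeyError; skipped.
4. `except KeyError` matches → answer = 101.
Result: 101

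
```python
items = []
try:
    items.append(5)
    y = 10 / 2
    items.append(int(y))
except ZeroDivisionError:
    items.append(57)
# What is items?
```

Step-by-step execution trace:
1. try: `items.append(5)` → items = [5].
2. `y = 10 / 2` → y = 5.0. No exception raised.
3. `items.append(int(y))` → items = [5, 5].
4. `except ZeroDivisionError` is skipped (no exception was raised).
Result: [5, 5]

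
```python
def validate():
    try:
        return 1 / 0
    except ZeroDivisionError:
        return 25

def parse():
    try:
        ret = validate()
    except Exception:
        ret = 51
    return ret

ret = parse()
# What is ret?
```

Step-by-step execution trace:
1. `parse()` calls `validate()`.
2. In validate: `1 / 0` raises ZeroDivisionError; `except ZeroDivisionError` catches it → returns 25.
3. In parse: `ret = validate()` → ret = 25. No exception reaches parse.
4. `except Exception` is skipped; parse returns 25.
5. ret = 25.
Result: 25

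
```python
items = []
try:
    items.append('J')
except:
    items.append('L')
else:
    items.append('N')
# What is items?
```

Step-by-step execution trace:
1. try: `items.append('J')` → items = ['J']. No exception raised.
2. `except` is skipped.
3. `else` runs (try completed without exception): `items.append('N')` → items = ['J', 'N'].
Result: ['J', 'N']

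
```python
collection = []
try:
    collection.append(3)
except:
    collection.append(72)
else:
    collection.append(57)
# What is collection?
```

Step-by-step execution trace:
1. try: `collection.append(3)` → collection = [3]. No exception raised.
2. `except` is skipped.
3. `else` runs (try completed without exception): `collection.append(57)` → collection = [3, 57].
Result: [3, 57]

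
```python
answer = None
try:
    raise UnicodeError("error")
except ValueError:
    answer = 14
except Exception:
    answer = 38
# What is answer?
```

Step-by-step execution trace:
1. `raise UnicodeError(...)` raises UnicodeError.
2. `except ValueError` matches (UnicodeError is a subclass of ValueError) → answer = 14.
3. `except Exception` is not reached.
Result: 14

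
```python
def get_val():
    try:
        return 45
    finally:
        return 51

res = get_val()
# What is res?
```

Step-by-step execution trace:
1. `get_val()` enters try: `return 45` sets pending return value 45.
2. Before returning, `finally: return 51` runs and overrides the pending return.
3. get_val() returns 51 → res = 51.
Result: 51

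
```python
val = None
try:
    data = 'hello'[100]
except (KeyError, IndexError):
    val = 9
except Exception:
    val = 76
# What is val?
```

Step-by-step execution trace:
1. `data = 'hello'[100]` raises IndexError.
2. `except (KeyError, IndexError)` matches (IndexError is in the tuple) → val = 9.
3. `except Exception` is not reached.
Result: 9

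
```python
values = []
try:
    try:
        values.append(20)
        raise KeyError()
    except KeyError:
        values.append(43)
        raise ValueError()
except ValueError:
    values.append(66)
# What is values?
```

Step-by-step execution trace:
1. Inner try: `values.append(20)` → values = [20].
2. `raise KeyError()` raises KeyError.
3. Inner `except KeyError` matches → `values.append(43)` → values = [20, 43].
4. `raise ValueError()` raises ValueError; propagates to outer try.
5. Outer `except ValueError` matches → `values.append(66)` → values = [20, 43, 66].
Result: [20, 43, 66]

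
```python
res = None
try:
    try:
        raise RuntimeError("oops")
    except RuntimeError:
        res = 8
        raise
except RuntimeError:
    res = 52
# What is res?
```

Step-by-step execution trace:
1. Inner try: `raise RuntimeError("oops")` raises RuntimeError.
2. Inner `except RuntimeError` matches → res = 8.
3. bare `raise` re-raises the same RuntimeError.
4. Outer `except RuntimeError` matches → res = 52.
Result: 52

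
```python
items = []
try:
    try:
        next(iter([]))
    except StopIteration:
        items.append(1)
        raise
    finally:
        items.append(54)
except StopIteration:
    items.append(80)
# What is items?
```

Step-by-step execution trace:
1. Inner try: `next(iter([]))` raises StopIteration.
2. Inner `except StopIteration` matches → `items.append(1)` → items = [1].
3. bare `raise` re-raises StopIteration.
4. Inner `finally` runs during unwinding: `items.append(54)` → items = [1, 54].
5. Outer `except StopIteration` matches → `items.append(80)` → items = [1, 54, 80].
Result: [1, 54, 80]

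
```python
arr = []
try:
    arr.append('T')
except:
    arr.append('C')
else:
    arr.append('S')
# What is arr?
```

Step-by-step execution trace:
1. try: `arr.append('T')` → arr = ['T']. No exception raised.
2. `except` is skipped.
3. `else` runs (try completed without exception): `arr.append('S')` → arr = ['T', 'S'].
Result: ['T', 'S']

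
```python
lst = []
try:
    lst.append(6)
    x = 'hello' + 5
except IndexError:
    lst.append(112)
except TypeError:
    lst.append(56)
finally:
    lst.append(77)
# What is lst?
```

Step-by-step execution trace:
1. try: `lst.append(6)` → lst = [6].
2. `x = 'hello' + 5` raises TypeError.
3. `except IndexError` does not match TypeError; skipped.
4. `except TypeError` matches → `lst.append(56)` → lst = [6, 56].
5. finally always runs: `lst.append(77)` → lst = [6, 56, 77].
Result: [6, 56, 77]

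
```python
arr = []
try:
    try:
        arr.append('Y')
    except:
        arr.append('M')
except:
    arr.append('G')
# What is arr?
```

Step-by-step execution trace:
1. Inner try: `arr.append('Y')` → arr = ['Y']. No exception raised.
2. Inner `except` is skipped.
3. Inner try completes normally; outer `except` is skipped.
Result: ['Y']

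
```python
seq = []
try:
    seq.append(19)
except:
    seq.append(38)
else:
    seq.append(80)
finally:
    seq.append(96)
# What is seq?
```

Step-by-step execution trace:
1. try: `seq.append(19)` → seq = [19]. No exception raised.
2. `except` is skipped.
3. `else` runs: `seq.append(80)` → seq = [19, 80].
4. `finally` always runs: `seq.append(96)` → seq = [19, 80, 96].
Result: [19, 80, 96]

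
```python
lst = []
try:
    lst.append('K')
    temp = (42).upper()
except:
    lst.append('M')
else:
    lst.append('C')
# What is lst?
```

Step-by-step execution trace:
1. try: `lst.append('K')` → lst = ['K'].
2. `temp = (42).upper()` raises AttributeError.
3. bare `except` matches → `lst.append('M')` → lst = ['K', 'M'].
4. `else` is skipped (an exception was raised).
Result: ['K', 'M']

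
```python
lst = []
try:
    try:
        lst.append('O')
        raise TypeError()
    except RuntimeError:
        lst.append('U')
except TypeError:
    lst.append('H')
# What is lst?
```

Step-by-step execution trace:
1. Inner try: `lst.append('O')` → lst = ['O'].
2. `raise TypeError()` raises TypeError.
3. Inner `except RuntimeError` does not match TypeError; exception propagates to outer try.
4. Outer `except TypeError` matches → `lst.append('H')` → lst = ['O', 'H'].
Result: ['O', 'H']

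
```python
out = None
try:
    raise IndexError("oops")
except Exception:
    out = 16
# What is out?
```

Step-by-step execution trace:
1. `raise IndexError(...)` raises IndexError.
2. `except Exception` matches (IndexError is a subclass of Exception) → out = 16.
Result: 16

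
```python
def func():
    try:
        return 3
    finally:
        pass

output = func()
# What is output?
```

Step-by-step execution trace:
1. `func()` enters try: `return 3` sets pending return value 3.
2. Before returning, `finally: pass` runs (no effect).
3. func() returns 3 → output = 3.
Result: 3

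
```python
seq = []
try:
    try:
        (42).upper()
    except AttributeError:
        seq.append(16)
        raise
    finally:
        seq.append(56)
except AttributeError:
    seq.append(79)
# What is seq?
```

Step-by-step execution trace:
1. Inner try: `(42).upper()` raises AttributeError.
2. Inner `except AttributeError` matches → `seq.append(16)` → seq = [16].
3. bare `raise` re-raises AttributeError.
4. Inner `finally` runs during unwinding: `seq.append(56)` → seq = [16, 56].
5. Outer `except AttributeError` matches → `seq.append(79)` → seq = [16, 56, 79].
Result: [16, 56, 79]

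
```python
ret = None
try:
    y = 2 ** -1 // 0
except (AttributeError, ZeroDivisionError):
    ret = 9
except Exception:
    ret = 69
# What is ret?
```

Step-by-step execution trace:
1. `y = 2 ** -1 // 0` raises ZeroDivisionError.
2. `except (AttributeError, ZeroDivisionError)` matches (ZeroDivisionError is in the tuple) → ret = 9.
3. `except Exception` is not reached.
Result: 9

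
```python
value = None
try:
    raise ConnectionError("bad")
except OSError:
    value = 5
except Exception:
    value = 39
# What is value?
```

Step-by-step execution trace:
1. `raise ConnectionError(...)` raises ConnectionError.
2. `except OSError` matches (ConnectionError is a subclass of OSError) → value = 5.
3. `except Exception` is not reached.
Result: 5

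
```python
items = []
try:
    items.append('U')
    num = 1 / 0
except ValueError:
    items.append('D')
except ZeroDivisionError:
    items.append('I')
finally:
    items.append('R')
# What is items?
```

Step-by-step execution trace:
1. try: `items.append('U')` → items = ['U'].
2. `num = 1 / 0` raises ZeroDivisionError.
3. `except ValueError` does not match ZeroDivisionError; skipped.
4. `except ZeroDivisionError` matches → `items.append('I')` → items = ['U', 'I'].
5. finally always runs: `items.append('R')` → items = ['U', 'I', 'R'].
Result: ['U', 'I', 'R']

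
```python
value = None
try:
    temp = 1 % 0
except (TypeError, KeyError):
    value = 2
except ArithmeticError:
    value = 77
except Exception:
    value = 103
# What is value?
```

Step-by-step execution trace:
1. `temp = 1 % 0` raises ZeroDivisionError.
2. `except (TypeError, KeyError)` does not match ZeroDivisionError; skipped.
3. `except ArithmeticError` matches (ZeroDivisionError is a subclass of ArithmeticError) → value = 77.
4. `except Exception` is not reached.
Result: 77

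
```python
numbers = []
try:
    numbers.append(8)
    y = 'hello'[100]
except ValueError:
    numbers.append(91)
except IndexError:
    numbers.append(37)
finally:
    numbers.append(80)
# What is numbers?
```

Step-by-step execution trace:
1. try: `numbers.append(8)` → numbers = [8].
2. `y = 'hello'[100]` raises IndexError.
3. `except ValueError` does not match IndexError; skipped.
4. `except IndexError` matches → `numbers.append(37)` → numbers = [8, 37].
5. finally always runs: `numbers.append(80)` → numbers = [8, 37, 80].
Result: [8, 37, 80]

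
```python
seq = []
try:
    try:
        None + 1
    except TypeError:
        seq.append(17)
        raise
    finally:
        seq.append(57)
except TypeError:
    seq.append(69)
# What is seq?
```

Step-by-step execution trace:
1. Inner try: `None + 1` raises TypeError.
2. Inner `except TypeError` matches → `seq.append(17)` → seq = [17].
3. bare `raise` re-raises TypeError.
4. Inner `finally` runs during unwinding: `seq.append(57)` → seq = [17, 57].
5. Outer `except TypeError` matches → `seq.append(69)` → seq = [17, 57, 69].
Result: [17, 57, 69]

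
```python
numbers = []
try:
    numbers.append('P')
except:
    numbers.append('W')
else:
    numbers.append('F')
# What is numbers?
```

Step-by-step execution trace:
1. try: `numbers.append('P')` → numbers = ['P']. No exception raised.
2. `except` is skipped.
3. `else` runs (try completed without exception): `numbers.append('F')` → numbers = ['P', 'F'].
Result: ['P', 'F']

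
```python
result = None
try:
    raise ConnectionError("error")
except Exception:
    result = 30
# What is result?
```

Step-by-step execution trace:
1. `raise ConnectionError(...)` raises ConnectionError.
2. `except Exception` matches (ConnectionError is a subclass of Exception) → result = 30.
Result: 30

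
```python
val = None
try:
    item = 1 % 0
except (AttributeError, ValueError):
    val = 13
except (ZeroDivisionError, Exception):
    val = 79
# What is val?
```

Step-by-step execution trace:
1. `item = 1 % 0` raises ZeroDivisionError.
2. `except (AttributeError, ValueError)` does not match ZeroDivisionError; skipped.
3. `except (ZeroDivisionError, Exception)` matches (ZeroDivisionError is in the tuple) → val = 79.
Result: 79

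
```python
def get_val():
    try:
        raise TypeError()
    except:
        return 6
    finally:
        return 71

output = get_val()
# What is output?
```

Step-by-step execution trace:
1. `get_val()` enters try: `raise TypeError()` raises TypeError.
2. bare `except` matches → `return 6` sets pending return value 6.
3. Before returning, `finally: return 71` runs and overrides the pending return.
4. get_val() returns 71 → output = 71.
Result: 71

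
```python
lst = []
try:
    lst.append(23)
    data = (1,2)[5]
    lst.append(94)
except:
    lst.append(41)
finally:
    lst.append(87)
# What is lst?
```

Step-by-step execution trace:
1. try: `lst.append(23)` → lst = [23].
2. `data = (1,2)[5]` raises IndexError; `lst.append(94)` is not reached.
3. bare `except` matches → `lst.append(41)` → lst = [23, 41].
4. finally always runs: `lst.append(87)` → lst = [23, 41, 87].
Result: [23, 41, 87]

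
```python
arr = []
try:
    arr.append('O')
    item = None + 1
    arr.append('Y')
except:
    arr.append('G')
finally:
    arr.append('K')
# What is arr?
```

Step-by-step execution trace:
1. try: `arr.append('O')` → arr = ['O'].
2. `item = None + 1` raises TypeError; `arr.append('Y')` is not reached.
3. bare `except` matches → `arr.append('G')` → arr = ['O', 'G'].
4. finally always runs: `arr.append('K')` → arr = ['O', 'G', 'K'].
Result: ['O', 'G', 'K']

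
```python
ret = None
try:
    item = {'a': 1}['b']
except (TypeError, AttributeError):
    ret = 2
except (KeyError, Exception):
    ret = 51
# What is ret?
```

Step-by-step execution trace:
1. `item = {'a': 1}['b']` raises KeyError.
2. `except (TypeError, AttributeError)` does not match KeyError; skipped.
3. `except (KeyError, Exception)` matches (KeyError is in the tuple) → ret = 51.
Result: 51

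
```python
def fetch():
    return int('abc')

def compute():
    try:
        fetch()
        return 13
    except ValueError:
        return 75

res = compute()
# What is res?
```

Step-by-step execution trace:
1. `compute()` calls `fetch()`.
2. `fetch()` evaluates `int('abc')`, which raises ValueError; it propagates to the caller.
3. `return 13` is not reached.
4. `except ValueError` in compute matches → returns 75.
5. res = 75.
Result: 75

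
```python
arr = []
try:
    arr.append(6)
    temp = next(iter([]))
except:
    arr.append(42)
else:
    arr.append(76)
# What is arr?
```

Step-by-step execution trace:
1. try: `arr.append(6)` → arr = [6].
2. `temp = next(iter([]))` raises StopIteration.
3. bare `except` matches → `arr.append(42)` → arr = [6, 42].
4. `else` is skipped (an exception was raised).
Result: [6, 42]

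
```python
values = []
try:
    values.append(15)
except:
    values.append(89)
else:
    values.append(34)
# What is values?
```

Step-by-step execution trace:
1. try: `values.append(15)` → values = [15]. No exception raised.
2. `except` is skipped.
3. `else` runs (try completed without exception): `values.append(34)` → values = [15, 34].
Result: [15, 34]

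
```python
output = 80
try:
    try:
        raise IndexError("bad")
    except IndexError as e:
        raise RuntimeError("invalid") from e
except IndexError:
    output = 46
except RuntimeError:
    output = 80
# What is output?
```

Step-by-step execution trace:
1. Inner try raises IndexError; inner `except IndexError as e` catches it.
2. `raise RuntimeError(...) from e` raises RuntimeError (IndexError is attached as __cause__, but only RuntimeError is active).
3. Outer `except IndexError` does not match RuntimeError; skipped.
4. Outer `except RuntimeError` matches → output = 80.
Result: 80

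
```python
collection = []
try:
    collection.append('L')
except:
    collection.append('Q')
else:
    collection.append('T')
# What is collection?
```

Step-by-step execution trace:
1. try: `collection.append('L')` → collection = ['L']. No exception raised.
2. `except` is skipped.
3. `else` runs (try completed without exception): `collection.append('T')` → collection = ['L', 'T'].
Result: ['L', 'T']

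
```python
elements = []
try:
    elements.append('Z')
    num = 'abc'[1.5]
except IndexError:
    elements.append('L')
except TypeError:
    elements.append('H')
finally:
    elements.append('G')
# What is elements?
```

Step-by-step execution trace:
1. try: `elements.append('Z')` → elements = ['Z'].
2. `num = 'abc'[1.5]` raises TypeError.
3. `except IndexError` does not match TypeError; skipped.
4. `except TypeError` matches → `elements.append('H')` → elements = ['Z', 'H'].
5. finally always runs: `elements.append('G')` → elements = ['Z', 'H', 'G'].
Result: ['Z', 'H', 'G']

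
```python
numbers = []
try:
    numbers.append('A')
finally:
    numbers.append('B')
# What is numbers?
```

Step-by-step execution trace:
1. try: `numbers.append('A')` → numbers = ['A'].
2. The try body completes without raising.
3. finally always runs: `numbers.append('B')` → numbers = ['A', 'B'].
Result: ['A', 'B']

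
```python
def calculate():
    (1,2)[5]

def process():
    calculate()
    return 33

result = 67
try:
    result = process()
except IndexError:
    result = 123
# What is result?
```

Step-by-step execution trace:
1. result starts at 67.
2. try: `process()` calls `calculate()`.
3. `calculate()` evaluates `(1,2)[5]`, which raises IndexError; it propagates through process (uncaught).
4. `return 33` in process is not reached; the assignment to result does not complete.
5. `except IndexError` matches → result = 123.
Result: 123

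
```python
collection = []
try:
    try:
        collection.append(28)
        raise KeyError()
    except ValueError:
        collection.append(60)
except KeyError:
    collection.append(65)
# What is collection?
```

Step-by-step execution trace:
1. Inner try: `collection.append(28)` → collection = [28].
2. `raise KeyError()` raises KeyError.
3. Inner `except ValueError` does not match KeyError; exception propagates to outer try.
4. Outer `except KeyError` matches → `collection.append(65)` → collection = [28, 65].
Result: [28, 65]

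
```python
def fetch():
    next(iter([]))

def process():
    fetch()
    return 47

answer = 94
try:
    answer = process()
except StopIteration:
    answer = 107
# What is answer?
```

Step-by-step execution trace:
1. answer starts at 94.
2. try: `process()` calls `fetch()`.
3. `fetch()` evaluates `next(iter([]))`, which raises StopIteration; it propagates through process (uncaught).
4. `return 47` in process is not reached; the assignment to answer does not complete.
5. `except StopIteration` matches → answer = 107.
Result: 107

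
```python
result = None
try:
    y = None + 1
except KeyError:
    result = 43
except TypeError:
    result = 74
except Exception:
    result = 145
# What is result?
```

Step-by-step execution trace:
1. `y = None + 1` raises TypeError.
2. `except KeyError` does not match TypeError; skipped.
3. `except TypeError` matches → result = 74.
4. Remaining except clauses are skipped.
Result: 74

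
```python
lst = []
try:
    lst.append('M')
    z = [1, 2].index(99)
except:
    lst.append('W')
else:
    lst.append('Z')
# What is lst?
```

Step-by-step execution trace:
1. try: `lst.append('M')` → lst = ['M'].
2. `z = [1, 2].index(99)` raises ValueError.
3. bare `except` matches → `lst.append('W')` → lst = ['M', 'W'].
4. `else` is skipped (an exception was raised).
Result: ['M', 'W']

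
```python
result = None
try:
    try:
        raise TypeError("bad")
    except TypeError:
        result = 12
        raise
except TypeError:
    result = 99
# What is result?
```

Step-by-step execution trace:
1. Inner try: `raise TypeError("bad")` raises TypeError.
2. Inner `except TypeError` matches → result = 12.
3. bare `raise` re-raises the same TypeError.
4. Outer `except TypeError` matches → result = 99.
Result: 99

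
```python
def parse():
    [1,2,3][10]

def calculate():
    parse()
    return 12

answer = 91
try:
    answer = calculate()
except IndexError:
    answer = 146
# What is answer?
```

Step-by-step execution trace:
1. answer starts at 91.
2. try: `calculate()` calls `parse()`.
3. `parse()` evaluates `[1,2,3][10]`, which raises IndexError; it propagates through calculate (uncaught).
4. `return 12` in calculate is not reached; the assignment to answer does not complete.
5. `except IndexError` matches → answer = 146.
Result: 146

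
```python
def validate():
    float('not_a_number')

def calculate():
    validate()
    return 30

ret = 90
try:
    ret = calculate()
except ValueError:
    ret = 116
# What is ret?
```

Step-by-step execution trace:
1. ret starts at 90.
2. try: `calculate()` calls `validate()`.
3. `validate()` evaluates `float('not_a_number')`, which raises ValueError; it propagates through calculate (uncaught).
4. `return 30` in calculate is not reached; the assignment to ret does not complete.
5. `except ValueError` matches → ret = 116.
Result: 116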